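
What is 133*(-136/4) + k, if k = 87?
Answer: -4435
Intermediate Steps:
133*(-136/4) + k = 133*(-136/4) + 87 = 133*(-136*¼) + 87 = 133*(-34) + 87 = -4522 + 87 = -4435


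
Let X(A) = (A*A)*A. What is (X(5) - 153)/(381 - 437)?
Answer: 1/2 ≈ 0.50000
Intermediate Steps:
X(A) = A**3 (X(A) = A**2*A = A**3)
(X(5) - 153)/(381 - 437) = (5**3 - 153)/(381 - 437) = (125 - 153)/(-56) = -28*(-1/56) = 1/2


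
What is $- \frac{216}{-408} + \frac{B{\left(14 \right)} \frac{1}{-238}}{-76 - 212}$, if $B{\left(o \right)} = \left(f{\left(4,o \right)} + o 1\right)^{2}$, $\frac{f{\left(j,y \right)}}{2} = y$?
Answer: $\frac{151}{272} \approx 0.55515$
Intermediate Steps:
$f{\left(j,y \right)} = 2 y$
$B{\left(o \right)} = 9 o^{2}$ ($B{\left(o \right)} = \left(2 o + o 1\right)^{2} = \left(2 o + o\right)^{2} = \left(3 o\right)^{2} = 9 o^{2}$)
$- \frac{216}{-408} + \frac{B{\left(14 \right)} \frac{1}{-238}}{-76 - 212} = - \frac{216}{-408} + \frac{9 \cdot 14^{2} \frac{1}{-238}}{-76 - 212} = \left(-216\right) \left(- \frac{1}{408}\right) + \frac{9 \cdot 196 \left(- \frac{1}{238}\right)}{-288} = \frac{9}{17} + 1764 \left(- \frac{1}{238}\right) \left(- \frac{1}{288}\right) = \frac{9}{17} - - \frac{7}{272} = \frac{9}{17} + \frac{7}{272} = \frac{151}{272}$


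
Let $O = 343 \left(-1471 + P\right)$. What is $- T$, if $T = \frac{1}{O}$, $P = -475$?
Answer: $\frac{1}{667478} \approx 1.4982 \cdot 10^{-6}$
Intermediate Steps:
$O = -667478$ ($O = 343 \left(-1471 - 475\right) = 343 \left(-1946\right) = -667478$)
$T = - \frac{1}{667478}$ ($T = \frac{1}{-667478} = - \frac{1}{667478} \approx -1.4982 \cdot 10^{-6}$)
$- T = \left(-1\right) \left(- \frac{1}{667478}\right) = \frac{1}{667478}$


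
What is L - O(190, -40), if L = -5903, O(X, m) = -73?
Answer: -5830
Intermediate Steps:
L - O(190, -40) = -5903 - 1*(-73) = -5903 + 73 = -5830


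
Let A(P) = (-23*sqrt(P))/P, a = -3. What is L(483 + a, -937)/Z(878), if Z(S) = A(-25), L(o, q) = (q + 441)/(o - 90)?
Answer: 248*I/897 ≈ 0.27648*I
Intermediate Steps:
A(P) = -23/sqrt(P)
L(o, q) = (441 + q)/(-90 + o)
Z(S) = 23*I/5 (Z(S) = -(-23)*I/5 = 23*I/5)
L(483 + a, -937)/Z(878) = ((441 - 937)/(-90 + (483 - 3)))/((23*I/5)) = (-496/(-90 + 480))*(-5*I/23) = (-496/390)*(-5*I/23) = ((1/390)*(-496))*(-5*I/23) = -(-248)*I/897 = 248*I/897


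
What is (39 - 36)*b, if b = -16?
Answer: -48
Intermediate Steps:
(39 - 36)*b = (39 - 36)*(-16) = 3*(-16) = -48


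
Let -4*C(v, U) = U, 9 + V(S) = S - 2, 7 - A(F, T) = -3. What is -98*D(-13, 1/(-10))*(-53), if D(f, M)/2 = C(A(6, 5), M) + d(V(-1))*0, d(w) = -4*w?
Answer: 2597/10 ≈ 259.70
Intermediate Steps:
A(F, T) = 10 (A(F, T) = 7 - 1*(-3) = 7 + 3 = 10)
V(S) = -11 + S (V(S) = -9 + (S - 2) = -9 + (-2 + S) = -11 + S)
C(v, U) = -U/4
D(f, M) = -M/2 (D(f, M) = 2*(-M/4 - 4*(-11 - 1)*0) = 2*(-M/4 - 4*(-12)*0) = 2*(-M/4 + 48*0) = 2*(-M/4 + 0) = 2*(-M/4) = -M/2)
-98*D(-13, 1/(-10))*(-53) = -(-49)/(-10)*(-53) = -(-49)*(-1)/10*(-53) = -98*1/20*(-53) = -49/10*(-53) = 2597/10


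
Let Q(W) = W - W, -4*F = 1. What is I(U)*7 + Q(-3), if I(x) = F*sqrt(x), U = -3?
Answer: -7*I*sqrt(3)/4 ≈ -3.0311*I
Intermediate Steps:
F = -1/4 (F = -1/4*1 = -1/4 ≈ -0.25000)
I(x) = -sqrt(x)/4
Q(W) = 0
I(U)*7 + Q(-3) = -I*sqrt(3)/4*7 + 0 = -7*I*sqrt(3)/4 + 0 = -7*I*sqrt(3)/4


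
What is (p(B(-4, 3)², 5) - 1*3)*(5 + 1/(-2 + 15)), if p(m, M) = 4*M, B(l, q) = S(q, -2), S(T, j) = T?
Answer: 1122/13 ≈ 86.308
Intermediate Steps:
B(l, q) = q
(p(B(-4, 3)², 5) - 1*3)*(5 + 1/(-2 + 15)) = (4*5 - 1*3)*(5 + 1/(-2 + 15)) = (20 - 3)*(5 + 1/13) = 17*(5 + 1/13) = 17*(66/13) = 1122/13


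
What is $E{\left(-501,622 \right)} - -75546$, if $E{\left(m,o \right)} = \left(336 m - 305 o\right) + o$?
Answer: $-281878$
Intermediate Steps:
$E{\left(m,o \right)} = - 304 o + 336 m$ ($E{\left(m,o \right)} = \left(- 305 o + 336 m\right) + o = - 304 o + 336 m$)
$E{\left(-501,622 \right)} - -75546 = \left(\left(-304\right) 622 + 336 \left(-501\right)\right) - -75546 = \left(-189088 - 168336\right) + 75546 = -357424 + 75546 = -281878$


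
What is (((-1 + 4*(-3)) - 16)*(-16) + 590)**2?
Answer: 1110916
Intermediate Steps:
(((-1 + 4*(-3)) - 16)*(-16) + 590)**2 = (((-1 - 12) - 16)*(-16) + 590)**2 = ((-13 - 16)*(-16) + 590)**2 = (-29*(-16) + 590)**2 = (464 + 590)**2 = 1054**2 = 1110916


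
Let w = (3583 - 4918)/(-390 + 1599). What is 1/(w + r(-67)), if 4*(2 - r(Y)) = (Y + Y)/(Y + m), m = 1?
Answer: 53196/20651 ≈ 2.5760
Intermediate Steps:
w = -445/403 (w = -1335/1209 = -1335*1/1209 = -445/403 ≈ -1.1042)
r(Y) = 2 - Y/(2*(1 + Y)) (r(Y) = 2 - (Y + Y)/(4*(Y + 1)) = 2 - 2*Y/(4*(1 + Y)) = 2 - Y/(2*(1 + Y)))
1/(w + r(-67)) = 1/(-445/403 + (4 + 3*(-67))/(2*(1 - 67))) = 1/(-445/403 + (½)*(4 - 201)/(-66)) = 1/(-445/403 + (½)*(-1/66)*(-197)) = 1/(-445/403 + 197/132) = 1/(20651/53196) = 53196/20651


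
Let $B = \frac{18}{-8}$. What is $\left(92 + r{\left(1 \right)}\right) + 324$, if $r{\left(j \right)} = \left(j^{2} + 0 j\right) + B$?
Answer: $\frac{1659}{4} \approx 414.75$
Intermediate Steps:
$B = - \frac{9}{4}$ ($B = 18 \left(- \frac{1}{8}\right) = - \frac{9}{4} \approx -2.25$)
$r{\left(j \right)} = - \frac{9}{4} + j^{2}$ ($r{\left(j \right)} = \left(j^{2} + 0 j\right) - \frac{9}{4} = \left(j^{2} + 0\right) - \frac{9}{4} = j^{2} - \frac{9}{4} = - \frac{9}{4} + j^{2}$)
$\left(92 + r{\left(1 \right)}\right) + 324 = \left(92 - \left(\frac{9}{4} - 1^{2}\right)\right) + 324 = \left(92 + \left(- \frac{9}{4} + 1\right)\right) + 324 = \left(92 - \frac{5}{4}\right) + 324 = \frac{363}{4} + 324 = \frac{1659}{4}$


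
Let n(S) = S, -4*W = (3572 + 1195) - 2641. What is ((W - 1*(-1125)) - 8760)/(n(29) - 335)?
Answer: 16333/612 ≈ 26.688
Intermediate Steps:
W = -1063/2 (W = -((3572 + 1195) - 2641)/4 = -(4767 - 2641)/4 = -1/4*2126 = -1063/2 ≈ -531.50)
((W - 1*(-1125)) - 8760)/(n(29) - 335) = ((-1063/2 - 1*(-1125)) - 8760)/(29 - 335) = ((-1063/2 + 1125) - 8760)/(-306) = (1187/2 - 8760)*(-1/306) = -16333/2*(-1/306) = 16333/612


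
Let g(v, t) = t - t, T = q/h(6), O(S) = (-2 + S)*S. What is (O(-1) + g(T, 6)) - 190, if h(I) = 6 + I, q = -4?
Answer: -187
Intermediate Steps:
O(S) = S*(-2 + S)
T = -⅓ (T = -4/(6 + 6) = -4/12 = -4*1/12 = -⅓ ≈ -0.33333)
g(v, t) = 0
(O(-1) + g(T, 6)) - 190 = (-(-2 - 1) + 0) - 190 = (-1*(-3) + 0) - 190 = (3 + 0) - 190 = 3 - 190 = -187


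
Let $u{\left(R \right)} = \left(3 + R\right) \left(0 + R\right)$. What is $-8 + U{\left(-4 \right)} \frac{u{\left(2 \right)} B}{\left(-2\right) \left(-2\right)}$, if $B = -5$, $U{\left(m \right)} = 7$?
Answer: $- \frac{191}{2} \approx -95.5$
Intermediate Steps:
$u{\left(R \right)} = R \left(3 + R\right)$ ($u{\left(R \right)} = \left(3 + R\right) R = R \left(3 + R\right)$)
$-8 + U{\left(-4 \right)} \frac{u{\left(2 \right)} B}{\left(-2\right) \left(-2\right)} = -8 + 7 \frac{2 \left(3 + 2\right) \left(-5\right)}{\left(-2\right) \left(-2\right)} = -8 + 7 \frac{2 \cdot 5 \left(-5\right)}{4} = -8 + 7 \cdot 10 \left(-5\right) \frac{1}{4} = -8 + 7 \left(\left(-50\right) \frac{1}{4}\right) = -8 + 7 \left(- \frac{25}{2}\right) = -8 - \frac{175}{2} = - \frac{191}{2}$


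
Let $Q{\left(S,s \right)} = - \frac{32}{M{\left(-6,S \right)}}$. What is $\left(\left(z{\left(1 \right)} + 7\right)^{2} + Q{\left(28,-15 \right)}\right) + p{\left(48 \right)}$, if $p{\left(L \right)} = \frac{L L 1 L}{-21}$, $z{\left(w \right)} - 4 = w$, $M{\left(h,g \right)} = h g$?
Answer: $- \frac{107564}{21} \approx -5122.1$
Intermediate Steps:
$M{\left(h,g \right)} = g h$
$z{\left(w \right)} = 4 + w$
$Q{\left(S,s \right)} = \frac{16}{3 S}$ ($Q{\left(S,s \right)} = - \frac{32}{S \left(-6\right)} = - \frac{32}{\left(-6\right) S} = - 32 \left(- \frac{1}{6 S}\right) = \frac{16}{3 S}$)
$p{\left(L \right)} = - \frac{L^{3}}{21}$ ($p{\left(L \right)} = L^{2} \cdot 1 L \left(- \frac{1}{21}\right) = L^{2} L \left(- \frac{1}{21}\right) = L^{3} \left(- \frac{1}{21}\right) = - \frac{L^{3}}{21}$)
$\left(\left(z{\left(1 \right)} + 7\right)^{2} + Q{\left(28,-15 \right)}\right) + p{\left(48 \right)} = \left(\left(\left(4 + 1\right) + 7\right)^{2} + \frac{16}{3 \cdot 28}\right) - \frac{48^{3}}{21} = \left(\left(5 + 7\right)^{2} + \frac{16}{3} \cdot \frac{1}{28}\right) - \frac{36864}{7} = \left(12^{2} + \frac{4}{21}\right) - \frac{36864}{7} = \left(144 + \frac{4}{21}\right) - \frac{36864}{7} = \frac{3028}{21} - \frac{36864}{7} = - \frac{107564}{21}$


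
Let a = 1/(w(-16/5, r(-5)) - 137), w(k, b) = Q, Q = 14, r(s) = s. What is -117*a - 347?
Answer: -14188/41 ≈ -346.05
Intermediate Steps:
w(k, b) = 14
a = -1/123 (a = 1/(14 - 137) = 1/(-123) = -1/123 ≈ -0.0081301)
-117*a - 347 = -117*(-1/123) - 347 = 39/41 - 347 = -14188/41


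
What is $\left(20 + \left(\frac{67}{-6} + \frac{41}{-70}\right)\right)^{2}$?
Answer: $\frac{749956}{11025} \approx 68.023$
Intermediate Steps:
$\left(20 + \left(\frac{67}{-6} + \frac{41}{-70}\right)\right)^{2} = \left(20 + \left(67 \left(- \frac{1}{6}\right) + 41 \left(- \frac{1}{70}\right)\right)\right)^{2} = \left(20 - \frac{1234}{105}\right)^{2} = \left(\frac{866}{105}\right)^{2} = \frac{749956}{11025}$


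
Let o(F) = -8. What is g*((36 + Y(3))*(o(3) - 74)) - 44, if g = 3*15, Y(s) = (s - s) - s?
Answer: -121814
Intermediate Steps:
Y(s) = -s (Y(s) = 0 - s = -s)
g = 45
g*((36 + Y(3))*(o(3) - 74)) - 44 = 45*((36 - 1*3)*(-8 - 74)) - 44 = 45*((36 - 3)*(-82)) - 44 = 45*(33*(-82)) - 44 = 45*(-2706) - 44 = -121770 - 44 = -121814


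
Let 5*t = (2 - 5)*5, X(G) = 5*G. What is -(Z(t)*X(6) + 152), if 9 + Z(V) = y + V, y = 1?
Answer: 178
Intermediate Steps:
t = -3 (t = ((2 - 5)*5)/5 = (-3*5)/5 = (1/5)*(-15) = -3)
Z(V) = -8 + V (Z(V) = -9 + (1 + V) = -8 + V)
-(Z(t)*X(6) + 152) = -((-8 - 3)*(5*6) + 152) = -(-11*30 + 152) = -(-330 + 152) = -1*(-178) = 178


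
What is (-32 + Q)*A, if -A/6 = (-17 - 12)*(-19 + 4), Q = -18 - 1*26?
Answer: 198360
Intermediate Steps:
Q = -44 (Q = -18 - 26 = -44)
A = -2610 (A = -6*(-17 - 12)*(-19 + 4) = -(-174)*(-15) = -6*435 = -2610)
(-32 + Q)*A = (-32 - 44)*(-2610) = -76*(-2610) = 198360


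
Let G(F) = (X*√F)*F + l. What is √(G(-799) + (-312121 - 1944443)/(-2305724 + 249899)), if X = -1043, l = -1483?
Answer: √(-27836162070807 + 15653838743894925*I*√799)/137055 ≈ 3431.8 + 3432.0*I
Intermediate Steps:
G(F) = -1483 - 1043*F^(3/2) (G(F) = (-1043*√F)*F - 1483 = -1043*F^(3/2) - 1483 = -1483 - 1043*F^(3/2))
√(G(-799) + (-312121 - 1944443)/(-2305724 + 249899)) = √((-1483 - (-833357)*I*√799) + (-312121 - 1944443)/(-2305724 + 249899)) = √((-1483 - (-833357)*I*√799) - 2256564/(-2055825)) = √((-1483 + 833357*I*√799) - 2256564*(-1/2055825)) = √((-1483 + 833357*I*√799) + 752188/685275) = √(-1015510637/685275 + 833357*I*√799)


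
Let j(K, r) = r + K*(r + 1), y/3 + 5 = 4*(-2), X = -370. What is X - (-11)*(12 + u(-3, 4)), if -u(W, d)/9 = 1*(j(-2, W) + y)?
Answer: 3524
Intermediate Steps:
y = -39 (y = -15 + 3*(4*(-2)) = -15 + 3*(-8) = -15 - 24 = -39)
j(K, r) = r + K*(1 + r)
u(W, d) = 369 + 9*W (u(W, d) = -9*((-2 + W - 2*W) - 39) = -9*((-2 - W) - 39) = -9*(-41 - W) = 369 + 9*W)
X - (-11)*(12 + u(-3, 4)) = -370 - (-11)*(12 + (369 + 9*(-3))) = -370 - (-11)*(12 + (369 - 27)) = -370 - (-11)*(12 + 342) = -370 - (-11)*354 = -370 - 1*(-3894) = -370 + 3894 = 3524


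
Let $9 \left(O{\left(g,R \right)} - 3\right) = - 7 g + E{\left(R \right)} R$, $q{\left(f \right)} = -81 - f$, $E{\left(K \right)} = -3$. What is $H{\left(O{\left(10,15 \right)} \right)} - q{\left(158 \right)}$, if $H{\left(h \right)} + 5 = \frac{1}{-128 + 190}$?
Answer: $\frac{14509}{62} \approx 234.02$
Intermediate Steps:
$O{\left(g,R \right)} = 3 - \frac{7 g}{9} - \frac{R}{3}$ ($O{\left(g,R \right)} = 3 + \frac{- 7 g - 3 R}{9} = 3 - \left(\frac{R}{3} + \frac{7 g}{9}\right) = 3 - \frac{7 g}{9} - \frac{R}{3}$)
$H{\left(h \right)} = - \frac{309}{62}$ ($H{\left(h \right)} = -5 + \frac{1}{-128 + 190} = -5 + \frac{1}{62} = - \frac{309}{62}$)
$H{\left(O{\left(10,15 \right)} \right)} - q{\left(158 \right)} = - \frac{309}{62} - \left(-81 - 158\right) = - \frac{309}{62} - -239 = - \frac{309}{62} + 239 = \frac{14509}{62}$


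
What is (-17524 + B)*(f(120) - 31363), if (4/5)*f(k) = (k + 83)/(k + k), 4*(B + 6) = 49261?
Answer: 41867440829/256 ≈ 1.6354e+8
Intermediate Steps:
B = 49237/4 (B = -6 + (¼)*49261 = -6 + 49261/4 = 49237/4 ≈ 12309.)
f(k) = 5*(83 + k)/(8*k) (f(k) = 5*((k + 83)/(k + k))/4 = 5*((83 + k)/((2*k)))/4 = 5*((83 + k)*(1/(2*k)))/4 = 5*((83 + k)/(2*k))/4 = 5*(83 + k)/(8*k))
(-17524 + B)*(f(120) - 31363) = (-17524 + 49237/4)*((5/8)*(83 + 120)/120 - 31363) = -20859*((5/8)*(1/120)*203 - 31363)/4 = -20859*(203/192 - 31363)/4 = -20859/4*(-6021493/192) = 41867440829/256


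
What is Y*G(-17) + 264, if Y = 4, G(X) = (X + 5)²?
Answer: 840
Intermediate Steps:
G(X) = (5 + X)²
Y*G(-17) + 264 = 4*(5 - 17)² + 264 = 4*(-12)² + 264 = 4*144 + 264 = 576 + 264 = 840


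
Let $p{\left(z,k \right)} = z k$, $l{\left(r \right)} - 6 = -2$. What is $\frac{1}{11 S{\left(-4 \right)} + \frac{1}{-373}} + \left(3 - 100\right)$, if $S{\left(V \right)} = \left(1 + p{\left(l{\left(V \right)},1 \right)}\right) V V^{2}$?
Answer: $- \frac{127357590}{1312961} \approx -97.0$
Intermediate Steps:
$l{\left(r \right)} = 4$ ($l{\left(r \right)} = 6 - 2 = 4$)
$p{\left(z,k \right)} = k z$
$S{\left(V \right)} = 5 V^{3}$ ($S{\left(V \right)} = \left(1 + 1 \cdot 4\right) V V^{2} = \left(1 + 4\right) V V^{2} = 5 V V^{2} = 5 V^{3}$)
$\frac{1}{11 S{\left(-4 \right)} + \frac{1}{-373}} + \left(3 - 100\right) = \frac{1}{11 \cdot 5 \left(-4\right)^{3} + \frac{1}{-373}} + \left(3 - 100\right) = \frac{1}{11 \cdot 5 \left(-64\right) - \frac{1}{373}} - 97 = \frac{1}{11 \left(-320\right) - \frac{1}{373}} - 97 = \frac{1}{-3520 - \frac{1}{373}} - 97 = \frac{1}{- \frac{1312961}{373}} - 97 = - \frac{373}{1312961} - 97 = - \frac{127357590}{1312961}$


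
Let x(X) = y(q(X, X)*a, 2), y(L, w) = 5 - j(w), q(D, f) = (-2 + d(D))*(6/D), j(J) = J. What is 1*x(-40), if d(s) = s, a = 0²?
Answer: 3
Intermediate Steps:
a = 0
q(D, f) = 6*(-2 + D)/D (q(D, f) = (-2 + D)*(6/D) = 6*(-2 + D)/D)
y(L, w) = 5 - w
x(X) = 3 (x(X) = 5 - 1*2 = 5 - 2 = 3)
1*x(-40) = 1*3 = 3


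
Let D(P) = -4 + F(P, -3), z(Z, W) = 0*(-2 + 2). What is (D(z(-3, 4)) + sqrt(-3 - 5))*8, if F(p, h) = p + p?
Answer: -32 + 16*I*sqrt(2) ≈ -32.0 + 22.627*I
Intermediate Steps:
F(p, h) = 2*p
z(Z, W) = 0 (z(Z, W) = 0*0 = 0)
D(P) = -4 + 2*P
(D(z(-3, 4)) + sqrt(-3 - 5))*8 = ((-4 + 2*0) + sqrt(-3 - 5))*8 = ((-4 + 0) + sqrt(-8))*8 = (-4 + 2*I*sqrt(2))*8 = -32 + 16*I*sqrt(2)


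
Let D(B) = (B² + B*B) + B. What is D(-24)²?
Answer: 1272384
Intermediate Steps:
D(B) = B + 2*B² (D(B) = (B² + B²) + B = 2*B² + B = B + 2*B²)
D(-24)² = (-24*(1 + 2*(-24)))² = (-24*(1 - 48))² = (-24*(-47))² = 1128² = 1272384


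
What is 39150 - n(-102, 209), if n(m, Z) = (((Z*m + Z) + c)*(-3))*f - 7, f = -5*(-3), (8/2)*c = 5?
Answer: -3642767/4 ≈ -9.1069e+5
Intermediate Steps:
c = 5/4 (c = (1/4)*5 = 5/4 ≈ 1.2500)
f = 15
n(m, Z) = -253/4 - 45*Z - 45*Z*m (n(m, Z) = (((Z*m + Z) + 5/4)*(-3))*15 - 7 = (((Z + Z*m) + 5/4)*(-3))*15 - 7 = ((5/4 + Z + Z*m)*(-3))*15 - 7 = (-15/4 - 3*Z - 3*Z*m)*15 - 7 = (-225/4 - 45*Z - 45*Z*m) - 7 = -253/4 - 45*Z - 45*Z*m)
39150 - n(-102, 209) = 39150 - (-253/4 - 45*209 - 45*209*(-102)) = 39150 - (-253/4 - 9405 + 959310) = 39150 - 1*3799367/4 = 39150 - 3799367/4 = -3642767/4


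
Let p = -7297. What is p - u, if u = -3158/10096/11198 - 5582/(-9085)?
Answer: -3747707194092593/513552373840 ≈ -7297.6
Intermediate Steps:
u = 315522182113/513552373840 (u = -3158*1/10096*(1/11198) - 5582*(-1/9085) = -1579/5048*1/11198 + 5582/9085 = -1579/56527504 + 5582/9085 = 315522182113/513552373840 ≈ 0.61439)
p - u = -7297 - 1*315522182113/513552373840 = -7297 - 315522182113/513552373840 = -3747707194092593/513552373840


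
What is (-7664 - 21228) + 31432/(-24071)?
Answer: -695490764/24071 ≈ -28893.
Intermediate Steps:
(-7664 - 21228) + 31432/(-24071) = -28892 + 31432*(-1/24071) = -28892 - 31432/24071 = -695490764/24071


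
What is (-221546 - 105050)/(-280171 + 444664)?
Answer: -326596/164493 ≈ -1.9855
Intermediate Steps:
(-221546 - 105050)/(-280171 + 444664) = -326596/164493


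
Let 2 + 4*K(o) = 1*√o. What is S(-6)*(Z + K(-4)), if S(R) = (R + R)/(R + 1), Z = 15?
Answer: 174/5 + 6*I/5 ≈ 34.8 + 1.2*I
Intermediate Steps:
K(o) = -½ + √o/4 (K(o) = -½ + (1*√o)/4 = -½ + √o/4)
S(R) = 2*R/(1 + R) (S(R) = (2*R)/(1 + R) = 2*R/(1 + R))
S(-6)*(Z + K(-4)) = (2*(-6)/(1 - 6))*(15 + (-½ + √(-4)/4)) = (2*(-6)/(-5))*(15 + (-½ + (2*I)/4)) = (2*(-6)*(-⅕))*(15 + (-½ + I/2)) = 12*(29/2 + I/2)/5 = 174/5 + 6*I/5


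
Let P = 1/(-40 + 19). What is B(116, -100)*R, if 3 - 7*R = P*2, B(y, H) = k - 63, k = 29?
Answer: -2210/147 ≈ -15.034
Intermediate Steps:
P = -1/21 (P = 1/(-21) = -1/21 ≈ -0.047619)
B(y, H) = -34 (B(y, H) = 29 - 63 = -34)
R = 65/147 (R = 3/7 - (-1)*2/147 = 3/7 - 1/7*(-2/21) = 3/7 + 2/147 = 65/147 ≈ 0.44218)
B(116, -100)*R = -34*65/147 = -2210/147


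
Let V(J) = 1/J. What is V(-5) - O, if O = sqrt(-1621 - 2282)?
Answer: -1/5 - I*sqrt(3903) ≈ -0.2 - 62.474*I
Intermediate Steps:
O = I*sqrt(3903) (O = sqrt(-3903) = I*sqrt(3903) ≈ 62.474*I)
V(-5) - O = 1/(-5) - I*sqrt(3903) = -1/5 - I*sqrt(3903)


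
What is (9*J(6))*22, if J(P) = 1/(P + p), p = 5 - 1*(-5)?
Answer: 99/8 ≈ 12.375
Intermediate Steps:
p = 10 (p = 5 + 5 = 10)
J(P) = 1/(10 + P) (J(P) = 1/(P + 10) = 1/(10 + P))
(9*J(6))*22 = (9/(10 + 6))*22 = (9/16)*22 = 99/8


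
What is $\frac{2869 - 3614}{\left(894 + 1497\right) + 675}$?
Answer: $- \frac{745}{3066} \approx -0.24299$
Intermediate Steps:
$\frac{2869 - 3614}{\left(894 + 1497\right) + 675} = - \frac{745}{2391 + 675} = - \frac{745}{3066}$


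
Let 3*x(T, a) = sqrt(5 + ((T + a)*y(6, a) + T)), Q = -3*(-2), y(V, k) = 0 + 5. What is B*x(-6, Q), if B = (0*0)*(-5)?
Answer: 0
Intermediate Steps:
y(V, k) = 5
Q = 6
x(T, a) = sqrt(5 + 5*a + 6*T)/3 (x(T, a) = sqrt(5 + ((T + a)*5 + T))/3 = sqrt(5 + ((5*T + 5*a) + T))/3 = sqrt(5 + (5*a + 6*T))/3 = sqrt(5 + 5*a + 6*T)/3)
B = 0 (B = 0*(-5) = 0)
B*x(-6, Q) = 0*(sqrt(5 + 5*6 + 6*(-6))/3) = 0*(sqrt(5 + 30 - 36)/3) = 0*(sqrt(-1)/3) = 0*(I/3) = 0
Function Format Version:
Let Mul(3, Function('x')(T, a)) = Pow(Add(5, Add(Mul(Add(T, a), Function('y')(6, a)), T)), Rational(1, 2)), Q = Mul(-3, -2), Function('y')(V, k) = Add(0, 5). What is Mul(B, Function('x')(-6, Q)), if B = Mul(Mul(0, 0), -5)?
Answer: 0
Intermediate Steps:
Function('y')(V, k) = 5
Q = 6
Function('x')(T, a) = Mul(Rational(1, 3), Pow(Add(5, Mul(5, a), Mul(6, T)), Rational(1, 2))) (Function('x')(T, a) = Mul(Rational(1, 3), Pow(Add(5, Add(Mul(Add(T, a), 5), T)), Rational(1, 2))) = Mul(Rational(1, 3), Pow(Add(5, Add(Add(Mul(5, T), Mul(5, a)), T)), Rational(1, 2))) = Mul(Rational(1, 3), Pow(Add(5, Add(Mul(5, a), Mul(6, T))), Rational(1, 2))) = Mul(Rational(1, 3), Pow(Add(5, Mul(5, a), Mul(6, T)), Rational(1, 2))))
B = 0 (B = Mul(0, -5) = 0)
Mul(B, Function('x')(-6, Q)) = Mul(0, Mul(Rational(1, 3), Pow(Add(5, Mul(5, 6), Mul(6, -6)), Rational(1, 2)))) = Mul(0, Mul(Rational(1, 3), Pow(Add(5, 30, -36), Rational(1, 2)))) = Mul(0, Mul(Rational(1, 3), Pow(-1, Rational(1, 2)))) = Mul(0, Mul(Rational(1, 3), I)) = 0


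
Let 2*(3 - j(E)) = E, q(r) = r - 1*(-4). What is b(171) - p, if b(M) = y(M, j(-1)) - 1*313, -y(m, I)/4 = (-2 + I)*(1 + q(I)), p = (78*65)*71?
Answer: -360334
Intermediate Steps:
q(r) = 4 + r (q(r) = r + 4 = 4 + r)
j(E) = 3 - E/2
p = 359970 (p = 5070*71 = 359970)
y(m, I) = -4*(-2 + I)*(5 + I) (y(m, I) = -4*(-2 + I)*(1 + (4 + I)) = -4*(-2 + I)*(5 + I))
b(M) = -364 (b(M) = (40 + 4*(3 - ½*(-1)) - 4*(3 - ½*(-1))*(4 + (3 - ½*(-1)))) - 1*313 = (40 + 4*(3 + ½) - 4*(3 + ½)*(4 + (3 + ½))) - 313 = (40 + 4*(7/2) - 4*7/2*(4 + 7/2)) - 313 = (40 + 14 - 4*7/2*15/2) - 313 = (40 + 14 - 105) - 313 = -51 - 313 = -364)
b(171) - p = -364 - 1*359970 = -364 - 359970 = -360334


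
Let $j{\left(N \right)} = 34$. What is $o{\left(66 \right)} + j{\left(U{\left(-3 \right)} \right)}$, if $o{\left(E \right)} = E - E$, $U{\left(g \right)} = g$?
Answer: $34$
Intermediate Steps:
$o{\left(E \right)} = 0$
$o{\left(66 \right)} + j{\left(U{\left(-3 \right)} \right)} = 0 + 34 = 34$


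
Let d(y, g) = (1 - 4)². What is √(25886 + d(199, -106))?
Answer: √25895 ≈ 160.92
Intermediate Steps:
d(y, g) = 9 (d(y, g) = (-3)² = 9)
√(25886 + d(199, -106)) = √(25886 + 9) = √25895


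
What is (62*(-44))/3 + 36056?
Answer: 105440/3 ≈ 35147.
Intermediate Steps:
(62*(-44))/3 + 36056 = -2728*1/3 + 36056 = -2728/3 + 36056 = 105440/3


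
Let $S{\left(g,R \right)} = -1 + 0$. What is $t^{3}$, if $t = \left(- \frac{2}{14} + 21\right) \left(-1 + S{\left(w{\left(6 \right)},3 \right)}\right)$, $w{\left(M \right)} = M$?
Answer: $- \frac{24897088}{343} \approx -72586.0$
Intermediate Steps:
$S{\left(g,R \right)} = -1$
$t = - \frac{292}{7}$ ($t = \left(- \frac{2}{14} + 21\right) \left(-1 - 1\right) = \left(\left(-2\right) \frac{1}{14} + 21\right) \left(-2\right) = \left(- \frac{1}{7} + 21\right) \left(-2\right) = \frac{146}{7} \left(-2\right) = - \frac{292}{7} \approx -41.714$)
$t^{3} = \left(- \frac{292}{7}\right)^{3} = - \frac{24897088}{343}$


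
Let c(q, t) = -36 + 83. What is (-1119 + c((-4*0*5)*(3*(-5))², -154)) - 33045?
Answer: -34117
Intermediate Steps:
c(q, t) = 47
(-1119 + c((-4*0*5)*(3*(-5))², -154)) - 33045 = (-1119 + 47) - 33045 = -1072 - 33045 = -34117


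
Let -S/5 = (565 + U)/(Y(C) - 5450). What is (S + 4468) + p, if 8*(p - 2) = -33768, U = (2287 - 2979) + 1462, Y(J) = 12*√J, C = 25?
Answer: 269757/1078 ≈ 250.24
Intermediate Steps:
U = 770 (U = -692 + 1462 = 770)
p = -4219 (p = 2 + (⅛)*(-33768) = 2 - 4221 = -4219)
S = 1335/1078 (S = -5*(565 + 770)/(12*√25 - 5450) = -6675/(12*5 - 5450) = -6675/(60 - 5450) = -6675/(-5390) = -6675*(-1)/5390 = -5*(-267/1078) = 1335/1078 ≈ 1.2384)
(S + 4468) + p = (1335/1078 + 4468) - 4219 = 4817839/1078 - 4219 = 269757/1078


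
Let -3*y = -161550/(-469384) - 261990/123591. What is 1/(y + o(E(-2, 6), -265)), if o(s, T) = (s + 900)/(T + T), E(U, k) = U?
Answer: -2562180675860/2824700692301 ≈ -0.90706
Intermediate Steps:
y = 5722654895/9668606324 (y = -(-161550/(-469384) - 261990/123591)/3 = -(-161550*(-1/469384) - 261990*1/123591)/3 = -(80775/234692 - 87330/41197)/3 = -1/3*(-17167964685/9668606324) = 5722654895/9668606324 ≈ 0.59188)
o(s, T) = (900 + s)/(2*T) (o(s, T) = (900 + s)/((2*T)) = (900 + s)*(1/(2*T)) = (900 + s)/(2*T))
1/(y + o(E(-2, 6), -265)) = 1/(5722654895/9668606324 + (1/2)*(900 - 2)/(-265)) = 1/(5722654895/9668606324 + (1/2)*(-1/265)*898) = 1/(5722654895/9668606324 - 449/265) = 1/(-2824700692301/2562180675860) = -2562180675860/2824700692301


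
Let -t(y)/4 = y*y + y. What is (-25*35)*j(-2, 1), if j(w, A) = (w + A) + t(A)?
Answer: 7875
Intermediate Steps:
t(y) = -4*y - 4*y**2 (t(y) = -4*(y*y + y) = -4*(y**2 + y) = -4*(y + y**2) = -4*y - 4*y**2)
j(w, A) = A + w - 4*A*(1 + A) (j(w, A) = (w + A) - 4*A*(1 + A) = (A + w) - 4*A*(1 + A) = A + w - 4*A*(1 + A))
(-25*35)*j(-2, 1) = (-25*35)*(1 - 2 - 4*1*(1 + 1)) = -875*(1 - 2 - 4*1*2) = -875*(1 - 2 - 8) = -875*(-9) = 7875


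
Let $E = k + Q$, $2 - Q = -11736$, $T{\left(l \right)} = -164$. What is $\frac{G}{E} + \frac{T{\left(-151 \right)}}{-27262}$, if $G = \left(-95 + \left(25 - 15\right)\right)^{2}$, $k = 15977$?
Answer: $\frac{20151321}{75556633} \approx 0.26671$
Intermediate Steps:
$Q = 11738$ ($Q = 2 - -11736 = 2 + 11736 = 11738$)
$E = 27715$ ($E = 15977 + 11738 = 27715$)
$G = 7225$ ($G = \left(-95 + 10\right)^{2} = \left(-85\right)^{2} = 7225$)
$\frac{G}{E} + \frac{T{\left(-151 \right)}}{-27262} = \frac{7225}{27715} - \frac{164}{-27262} = 7225 \cdot \frac{1}{27715} - - \frac{82}{13631} = \frac{1445}{5543} + \frac{82}{13631} = \frac{20151321}{75556633}$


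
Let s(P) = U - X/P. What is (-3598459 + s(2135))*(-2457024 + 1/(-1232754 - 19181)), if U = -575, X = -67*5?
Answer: 4727210974771578056891/534576245 ≈ 8.8429e+12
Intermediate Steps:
X = -335
s(P) = -575 + 335/P (s(P) = -575 - (-335)/P = -575 + 335/P)
(-3598459 + s(2135))*(-2457024 + 1/(-1232754 - 19181)) = (-3598459 + (-575 + 335/2135))*(-2457024 + 1/(-1232754 - 19181)) = (-3598459 + (-575 + 335*(1/2135)))*(-2457024 + 1/(-1251935)) = (-3598459 + (-575 + 67/427))*(-2457024 - 1/1251935) = (-3598459 - 245458/427)*(-3076034341441/1251935) = -1536787451/427*(-3076034341441/1251935) = 4727210974771578056891/534576245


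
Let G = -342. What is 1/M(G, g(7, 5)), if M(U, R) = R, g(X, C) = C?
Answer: 1/5 ≈ 0.20000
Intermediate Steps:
1/M(G, g(7, 5)) = 1/5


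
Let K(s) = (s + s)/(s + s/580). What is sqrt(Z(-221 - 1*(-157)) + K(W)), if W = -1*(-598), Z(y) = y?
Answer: 2*I*sqrt(5232486)/581 ≈ 7.8742*I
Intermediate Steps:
W = 598
K(s) = 1160/581 (K(s) = (2*s)/(s + s*(1/580)) = (2*s)/(s + s/580) = (2*s)/((581*s/580)) = (2*s)*(580/(581*s)) = 1160/581)
sqrt(Z(-221 - 1*(-157)) + K(W)) = sqrt((-221 - 1*(-157)) + 1160/581) = sqrt((-221 + 157) + 1160/581) = sqrt(-64 + 1160/581) = sqrt(-36024/581) = 2*I*sqrt(5232486)/581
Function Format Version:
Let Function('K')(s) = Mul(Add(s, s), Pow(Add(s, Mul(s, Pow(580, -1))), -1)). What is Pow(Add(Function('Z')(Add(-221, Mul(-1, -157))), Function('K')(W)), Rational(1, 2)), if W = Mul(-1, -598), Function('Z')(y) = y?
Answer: Mul(Rational(2, 581), I, Pow(5232486, Rational(1, 2))) ≈ Mul(7.8742, I)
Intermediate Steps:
W = 598
Function('K')(s) = Rational(1160, 581) (Function('K')(s) = Mul(Mul(2, s), Pow(Add(s, Mul(s, Rational(1, 580))), -1)) = Mul(Mul(2, s), Pow(Add(s, Mul(Rational(1, 580), s)), -1)) = Mul(Mul(2, s), Pow(Mul(Rational(581, 580), s), -1)) = Mul(Mul(2, s), Mul(Rational(580, 581), Pow(s, -1))) = Rational(1160, 581))
Pow(Add(Function('Z')(Add(-221, Mul(-1, -157))), Function('K')(W)), Rational(1, 2)) = Pow(Add(Add(-221, Mul(-1, -157)), Rational(1160, 581)), Rational(1, 2)) = Pow(Add(Add(-221, 157), Rational(1160, 581)), Rational(1, 2)) = Pow(Add(-64, Rational(1160, 581)), Rational(1, 2)) = Pow(Rational(-36024, 581), Rational(1, 2)) = Mul(Rational(2, 581), I, Pow(5232486, Rational(1, 2)))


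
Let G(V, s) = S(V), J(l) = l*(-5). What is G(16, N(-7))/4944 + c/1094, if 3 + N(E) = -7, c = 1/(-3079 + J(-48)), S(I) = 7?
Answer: 10868059/7677700752 ≈ 0.0014155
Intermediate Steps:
J(l) = -5*l
c = -1/2839 (c = 1/(-3079 - 5*(-48)) = 1/(-3079 + 240) = 1/(-2839) = -1/2839 ≈ -0.00035224)
N(E) = -10 (N(E) = -3 - 7 = -10)
G(V, s) = 7
G(16, N(-7))/4944 + c/1094 = 7/4944 - 1/2839/1094 = 7*(1/4944) - 1/2839*1/1094 = 7/4944 - 1/3105866 = 10868059/7677700752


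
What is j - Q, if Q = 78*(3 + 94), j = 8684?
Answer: 1118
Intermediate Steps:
Q = 7566 (Q = 78*97 = 7566)
j - Q = 8684 - 1*7566 = 8684 - 7566 = 1118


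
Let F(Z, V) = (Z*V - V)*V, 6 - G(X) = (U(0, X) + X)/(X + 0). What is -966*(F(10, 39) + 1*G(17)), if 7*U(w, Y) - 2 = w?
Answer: -224882592/17 ≈ -1.3228e+7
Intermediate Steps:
U(w, Y) = 2/7 + w/7
G(X) = 6 - (2/7 + X)/X (G(X) = 6 - ((2/7 + (⅐)*0) + X)/(X + 0) = 6 - ((2/7 + 0) + X)/X = 6 - (2/7 + X)/X)
F(Z, V) = V*(-V + V*Z) (F(Z, V) = (V*Z - V)*V = (-V + V*Z)*V = V*(-V + V*Z))
-966*(F(10, 39) + 1*G(17)) = -966*(39²*(-1 + 10) + 1*(5 - 2/7/17)) = -966*(1521*9 + 1*(5 - 2/7*1/17)) = -966*(13689 + 1*(5 - 2/119)) = -966*(13689 + 1*(593/119)) = -966*(13689 + 593/119) = -966*1629584/119 = -224882592/17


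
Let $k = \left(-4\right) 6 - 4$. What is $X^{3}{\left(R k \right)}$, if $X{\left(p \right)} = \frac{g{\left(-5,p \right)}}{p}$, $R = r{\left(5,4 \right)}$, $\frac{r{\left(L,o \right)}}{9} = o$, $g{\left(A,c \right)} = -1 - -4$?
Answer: $- \frac{1}{37933056} \approx -2.6362 \cdot 10^{-8}$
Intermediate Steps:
$g{\left(A,c \right)} = 3$ ($g{\left(A,c \right)} = -1 + 4 = 3$)
$k = -28$ ($k = -24 - 4 = -28$)
$r{\left(L,o \right)} = 9 o$
$R = 36$ ($R = 9 \cdot 4 = 36$)
$X{\left(p \right)} = \frac{3}{p}$
$X^{3}{\left(R k \right)} = \left(\frac{3}{36 \left(-28\right)}\right)^{3} = \left(\frac{3}{-1008}\right)^{3} = \left(3 \left(- \frac{1}{1008}\right)\right)^{3} = \left(- \frac{1}{336}\right)^{3} = - \frac{1}{37933056}$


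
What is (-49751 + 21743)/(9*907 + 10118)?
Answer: -28008/18281 ≈ -1.5321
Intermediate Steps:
(-49751 + 21743)/(9*907 + 10118) = -28008/(8163 + 10118) = -28008/18281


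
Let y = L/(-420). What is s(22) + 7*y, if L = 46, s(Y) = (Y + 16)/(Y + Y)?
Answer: 16/165 ≈ 0.096970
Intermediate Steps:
s(Y) = (16 + Y)/(2*Y) (s(Y) = (16 + Y)/((2*Y)) = (16 + Y)*(1/(2*Y)) = (16 + Y)/(2*Y))
y = -23/210 (y = 46/(-420) = 46*(-1/420) = -23/210 ≈ -0.10952)
s(22) + 7*y = (½)*(16 + 22)/22 + 7*(-23/210) = (½)*(1/22)*38 - 23/30 = 19/22 - 23/30 = 16/165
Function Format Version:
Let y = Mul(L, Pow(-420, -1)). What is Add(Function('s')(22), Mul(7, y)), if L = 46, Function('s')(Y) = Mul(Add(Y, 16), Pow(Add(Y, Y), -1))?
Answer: Rational(16, 165) ≈ 0.096970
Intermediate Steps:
Function('s')(Y) = Mul(Rational(1, 2), Pow(Y, -1), Add(16, Y)) (Function('s')(Y) = Mul(Add(16, Y), Pow(Mul(2, Y), -1)) = Mul(Add(16, Y), Mul(Rational(1, 2), Pow(Y, -1))) = Mul(Rational(1, 2), Pow(Y, -1), Add(16, Y)))
y = Rational(-23, 210) (y = Mul(46, Pow(-420, -1)) = Mul(46, Rational(-1, 420)) = Rational(-23, 210) ≈ -0.10952)
Add(Function('s')(22), Mul(7, y)) = Add(Mul(Rational(1, 2), Pow(22, -1), Add(16, 22)), Mul(7, Rational(-23, 210))) = Add(Mul(Rational(1, 2), Rational(1, 22), 38), Rational(-23, 30)) = Add(Rational(19, 22), Rational(-23, 30)) = Rational(16, 165)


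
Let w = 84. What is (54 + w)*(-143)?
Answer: -19734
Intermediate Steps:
(54 + w)*(-143) = (54 + 84)*(-143) = 138*(-143) = -19734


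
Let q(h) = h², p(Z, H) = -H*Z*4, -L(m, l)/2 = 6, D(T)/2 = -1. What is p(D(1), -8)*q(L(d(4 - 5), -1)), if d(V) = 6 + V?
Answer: -9216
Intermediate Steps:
D(T) = -2 (D(T) = 2*(-1) = -2)
L(m, l) = -12 (L(m, l) = -2*6 = -12)
p(Z, H) = -4*H*Z
p(D(1), -8)*q(L(d(4 - 5), -1)) = -4*(-8)*(-2)*(-12)² = -64*144 = -9216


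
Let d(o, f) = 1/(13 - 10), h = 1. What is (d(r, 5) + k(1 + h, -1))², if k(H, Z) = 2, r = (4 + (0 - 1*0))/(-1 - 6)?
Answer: 49/9 ≈ 5.4444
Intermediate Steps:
r = -4/7 (r = (4 + (0 + 0))/(-7) = (4 + 0)*(-⅐) = 4*(-⅐) = -4/7 ≈ -0.57143)
d(o, f) = ⅓ (d(o, f) = 1/3 = ⅓)
(d(r, 5) + k(1 + h, -1))² = (⅓ + 2)² = (7/3)² = 49/9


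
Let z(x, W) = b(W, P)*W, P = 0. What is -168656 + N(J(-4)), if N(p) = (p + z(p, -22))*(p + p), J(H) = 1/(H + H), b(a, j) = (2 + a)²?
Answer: -5326591/32 ≈ -1.6646e+5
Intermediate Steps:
J(H) = 1/(2*H)
z(x, W) = W*(2 + W)² (z(x, W) = (2 + W)²*W = W*(2 + W)²)
N(p) = 2*p*(-8800 + p) (N(p) = (p - 22*(2 - 22)²)*(p + p) = (p - 22*(-20)²)*(2*p) = (p - 22*400)*(2*p) = (p - 8800)*(2*p) = (-8800 + p)*(2*p) = 2*p*(-8800 + p))
-168656 + N(J(-4)) = -168656 + 2*((½)/(-4))*(-8800 + (½)/(-4)) = -168656 + 2*((½)*(-¼))*(-8800 + (½)*(-¼)) = -168656 + 2*(-⅛)*(-8800 - ⅛) = -168656 + 2*(-⅛)*(-70401/8) = -168656 + 70401/32 = -5326591/32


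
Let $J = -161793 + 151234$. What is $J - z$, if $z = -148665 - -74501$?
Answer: $63605$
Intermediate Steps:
$J = -10559$
$z = -74164$ ($z = -148665 + 74501 = -74164$)
$J - z = -10559 - -74164 = -10559 + 74164 = 63605$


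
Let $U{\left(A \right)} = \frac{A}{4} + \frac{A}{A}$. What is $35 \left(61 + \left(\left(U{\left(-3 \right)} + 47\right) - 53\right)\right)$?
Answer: $\frac{7735}{4} \approx 1933.8$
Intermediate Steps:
$U{\left(A \right)} = 1 + \frac{A}{4}$ ($U{\left(A \right)} = A \frac{1}{4} + 1 = \frac{A}{4} + 1 = 1 + \frac{A}{4}$)
$35 \left(61 + \left(\left(U{\left(-3 \right)} + 47\right) - 53\right)\right) = 35 \left(61 + \left(\left(\left(1 + \frac{1}{4} \left(-3\right)\right) + 47\right) - 53\right)\right) = 35 \left(61 + \left(\left(\left(1 - \frac{3}{4}\right) + 47\right) - 53\right)\right) = 35 \left(61 + \left(\left(\frac{1}{4} + 47\right) - 53\right)\right) = 35 \left(61 + \left(\frac{189}{4} - 53\right)\right) = 35 \left(61 - \frac{23}{4}\right) = 35 \cdot \frac{221}{4} = \frac{7735}{4}$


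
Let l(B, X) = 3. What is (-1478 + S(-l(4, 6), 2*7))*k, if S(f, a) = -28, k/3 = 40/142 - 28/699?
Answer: -18059952/16543 ≈ -1091.7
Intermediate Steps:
k = 11992/16543 (k = 3*(40/142 - 28/699) = 3*(40*(1/142) - 28*1/699) = 3*(20/71 - 28/699) = 3*(11992/49629) = 11992/16543 ≈ 0.72490)
(-1478 + S(-l(4, 6), 2*7))*k = (-1478 - 28)*(11992/16543) = -1506*11992/16543 = -18059952/16543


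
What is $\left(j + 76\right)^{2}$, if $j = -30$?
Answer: $2116$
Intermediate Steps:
$\left(j + 76\right)^{2} = \left(-30 + 76\right)^{2} = 46^{2} = 2116$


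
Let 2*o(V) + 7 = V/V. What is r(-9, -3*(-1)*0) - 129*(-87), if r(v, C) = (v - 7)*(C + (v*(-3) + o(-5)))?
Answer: 10839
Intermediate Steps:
o(V) = -3 (o(V) = -7/2 + (V/V)/2 = -7/2 + (½)*1 = -7/2 + ½ = -3)
r(v, C) = (-7 + v)*(-3 + C - 3*v) (r(v, C) = (v - 7)*(C + (v*(-3) - 3)) = (-7 + v)*(C + (-3*v - 3)) = (-7 + v)*(C + (-3 - 3*v)) = (-7 + v)*(-3 + C - 3*v))
r(-9, -3*(-1)*0) - 129*(-87) = (21 - 7*(-3*(-1))*0 - 3*(-9)² + 18*(-9) + (-3*(-1)*0)*(-9)) - 129*(-87) = (21 - 21*0 - 3*81 - 162 + (3*0)*(-9)) + 11223 = (21 - 7*0 - 243 - 162 + 0*(-9)) + 11223 = (21 + 0 - 243 - 162 + 0) + 11223 = -384 + 11223 = 10839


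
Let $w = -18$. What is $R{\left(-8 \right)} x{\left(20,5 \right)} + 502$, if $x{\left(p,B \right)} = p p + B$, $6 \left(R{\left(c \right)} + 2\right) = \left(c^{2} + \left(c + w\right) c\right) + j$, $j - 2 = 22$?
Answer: $19672$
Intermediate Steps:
$j = 24$ ($j = 2 + 22 = 24$)
$R{\left(c \right)} = 2 + \frac{c^{2}}{6} + \frac{c \left(-18 + c\right)}{6}$ ($R{\left(c \right)} = -2 + \frac{\left(c^{2} + \left(c - 18\right) c\right) + 24}{6} = -2 + \frac{\left(c^{2} + \left(-18 + c\right) c\right) + 24}{6} = -2 + \frac{\left(c^{2} + c \left(-18 + c\right)\right) + 24}{6} = -2 + \frac{24 + c^{2} + c \left(-18 + c\right)}{6} = -2 + \left(4 + \frac{c^{2}}{6} + \frac{c \left(-18 + c\right)}{6}\right) = 2 + \frac{c^{2}}{6} + \frac{c \left(-18 + c\right)}{6}$)
$x{\left(p,B \right)} = B + p^{2}$ ($x{\left(p,B \right)} = p^{2} + B = B + p^{2}$)
$R{\left(-8 \right)} x{\left(20,5 \right)} + 502 = \left(2 - -24 + \frac{\left(-8\right)^{2}}{3}\right) \left(5 + 20^{2}\right) + 502 = \left(2 + 24 + \frac{1}{3} \cdot 64\right) \left(5 + 400\right) + 502 = \left(2 + 24 + \frac{64}{3}\right) 405 + 502 = \frac{142}{3} \cdot 405 + 502 = 19170 + 502 = 19672$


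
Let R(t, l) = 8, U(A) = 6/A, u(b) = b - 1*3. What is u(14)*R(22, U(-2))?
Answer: 88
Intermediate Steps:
u(b) = -3 + b (u(b) = b - 3 = -3 + b)
u(14)*R(22, U(-2)) = (-3 + 14)*8 = 11*8 = 88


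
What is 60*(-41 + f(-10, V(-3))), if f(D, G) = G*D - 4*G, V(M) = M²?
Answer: -10020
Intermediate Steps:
f(D, G) = -4*G + D*G (f(D, G) = D*G - 4*G = -4*G + D*G)
60*(-41 + f(-10, V(-3))) = 60*(-41 + (-3)²*(-4 - 10)) = 60*(-41 + 9*(-14)) = 60*(-41 - 126) = 60*(-167) = -10020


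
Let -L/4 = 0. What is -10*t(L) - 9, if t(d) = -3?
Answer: 21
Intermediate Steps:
L = 0 (L = -4*0 = 0)
-10*t(L) - 9 = -10*(-3) - 9 = 30 - 9 = 21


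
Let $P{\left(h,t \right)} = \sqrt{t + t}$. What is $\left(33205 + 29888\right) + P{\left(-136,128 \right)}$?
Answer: $63109$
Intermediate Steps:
$P{\left(h,t \right)} = \sqrt{2} \sqrt{t}$ ($P{\left(h,t \right)} = \sqrt{2 t} = \sqrt{2} \sqrt{t}$)
$\left(33205 + 29888\right) + P{\left(-136,128 \right)} = \left(33205 + 29888\right) + \sqrt{2} \sqrt{128} = 63093 + \sqrt{2} \cdot 8 \sqrt{2} = 63093 + 16 = 63109$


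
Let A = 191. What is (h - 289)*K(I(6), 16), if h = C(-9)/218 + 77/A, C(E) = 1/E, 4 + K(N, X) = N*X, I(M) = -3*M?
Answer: 15789835030/187371 ≈ 84270.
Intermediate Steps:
K(N, X) = -4 + N*X
h = 150883/374742 (h = 1/(-9*218) + 77/191 = -⅑*1/218 + 77*(1/191) = -1/1962 + 77/191 = 150883/374742 ≈ 0.40263)
(h - 289)*K(I(6), 16) = (150883/374742 - 289)*(-4 - 3*6*16) = -108149555*(-4 - 18*16)/374742 = -108149555*(-4 - 288)/374742 = -108149555/374742*(-292) = 15789835030/187371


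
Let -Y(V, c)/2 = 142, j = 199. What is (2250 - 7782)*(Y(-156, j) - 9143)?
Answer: 52150164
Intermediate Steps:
Y(V, c) = -284 (Y(V, c) = -2*142 = -284)
(2250 - 7782)*(Y(-156, j) - 9143) = (2250 - 7782)*(-284 - 9143) = -5532*(-9427) = 52150164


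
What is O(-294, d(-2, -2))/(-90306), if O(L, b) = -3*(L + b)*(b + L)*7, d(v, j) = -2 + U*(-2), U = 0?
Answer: 306656/15051 ≈ 20.374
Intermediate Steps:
d(v, j) = -2 (d(v, j) = -2 + 0*(-2) = -2 + 0 = -2)
O(L, b) = -21*(L + b)**2 (O(L, b) = -3*(L + b)*(L + b)*7 = -3*(L + b)**2*7 = -21*(L + b)**2)
O(-294, d(-2, -2))/(-90306) = -21*(-294 - 2)**2/(-90306) = -21*(-296)**2*(-1/90306) = -21*87616*(-1/90306) = -1839936*(-1/90306) = 306656/15051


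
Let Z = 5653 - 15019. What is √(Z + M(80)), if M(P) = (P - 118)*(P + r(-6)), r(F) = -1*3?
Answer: 2*I*√3073 ≈ 110.87*I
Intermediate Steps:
Z = -9366
r(F) = -3
M(P) = (-118 + P)*(-3 + P) (M(P) = (P - 118)*(P - 3) = (-118 + P)*(-3 + P))
√(Z + M(80)) = √(-9366 + (354 + 80² - 121*80)) = √(-9366 + (354 + 6400 - 9680)) = √(-9366 - 2926) = √(-12292) = 2*I*√3073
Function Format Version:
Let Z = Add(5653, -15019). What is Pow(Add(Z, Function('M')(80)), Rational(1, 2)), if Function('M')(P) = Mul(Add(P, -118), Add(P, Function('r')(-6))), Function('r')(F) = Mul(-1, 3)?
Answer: Mul(2, I, Pow(3073, Rational(1, 2))) ≈ Mul(110.87, I)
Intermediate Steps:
Z = -9366
Function('r')(F) = -3
Function('M')(P) = Mul(Add(-118, P), Add(-3, P)) (Function('M')(P) = Mul(Add(P, -118), Add(P, -3)) = Mul(Add(-118, P), Add(-3, P)))
Pow(Add(Z, Function('M')(80)), Rational(1, 2)) = Pow(Add(-9366, Add(354, Pow(80, 2), Mul(-121, 80))), Rational(1, 2)) = Pow(Add(-9366, Add(354, 6400, -9680)), Rational(1, 2)) = Pow(Add(-9366, -2926), Rational(1, 2)) = Pow(-12292, Rational(1, 2)) = Mul(2, I, Pow(3073, Rational(1, 2)))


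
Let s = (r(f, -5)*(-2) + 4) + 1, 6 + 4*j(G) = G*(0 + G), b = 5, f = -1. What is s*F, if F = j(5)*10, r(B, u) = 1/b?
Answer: 437/2 ≈ 218.50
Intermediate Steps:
r(B, u) = ⅕ (r(B, u) = 1/5 = ⅕)
j(G) = -3/2 + G²/4 (j(G) = -3/2 + (G*(0 + G))/4 = -3/2 + (G*G)/4 = -3/2 + G²/4)
s = 23/5 (s = ((⅕)*(-2) + 4) + 1 = (-⅖ + 4) + 1 = 18/5 + 1 = 23/5 ≈ 4.6000)
F = 95/2 (F = (-3/2 + (¼)*5²)*10 = (-3/2 + (¼)*25)*10 = (-3/2 + 25/4)*10 = (19/4)*10 = 95/2 ≈ 47.500)
s*F = (23/5)*(95/2) = 437/2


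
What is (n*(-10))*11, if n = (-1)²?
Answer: -110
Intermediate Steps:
n = 1
(n*(-10))*11 = (1*(-10))*11 = -10*11 = -110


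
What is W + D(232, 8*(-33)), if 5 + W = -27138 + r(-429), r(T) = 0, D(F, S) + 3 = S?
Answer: -27410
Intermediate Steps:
D(F, S) = -3 + S
W = -27143 (W = -5 + (-27138 + 0) = -5 - 27138 = -27143)
W + D(232, 8*(-33)) = -27143 + (-3 + 8*(-33)) = -27143 + (-3 - 264) = -27143 - 267 = -27410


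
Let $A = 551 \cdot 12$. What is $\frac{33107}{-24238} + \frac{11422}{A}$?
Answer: $\frac{7242869}{20032707} \approx 0.36155$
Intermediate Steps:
$A = 6612$
$\frac{33107}{-24238} + \frac{11422}{A} = \frac{33107}{-24238} + \frac{11422}{6612} = 33107 \left(- \frac{1}{24238}\right) + 11422 \cdot \frac{1}{6612} = - \frac{33107}{24238} + \frac{5711}{3306} = \frac{7242869}{20032707}$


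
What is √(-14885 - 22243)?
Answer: 2*I*√9282 ≈ 192.69*I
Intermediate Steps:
√(-14885 - 22243) = √(-37128) = 2*I*√9282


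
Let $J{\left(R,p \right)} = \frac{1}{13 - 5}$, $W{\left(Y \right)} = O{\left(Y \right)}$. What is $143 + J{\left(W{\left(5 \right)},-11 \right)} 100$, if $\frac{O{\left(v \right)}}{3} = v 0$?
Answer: $\frac{311}{2} \approx 155.5$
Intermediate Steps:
$O{\left(v \right)} = 0$ ($O{\left(v \right)} = 3 v 0 = 3 \cdot 0 = 0$)
$W{\left(Y \right)} = 0$
$J{\left(R,p \right)} = \frac{1}{8}$
$143 + J{\left(W{\left(5 \right)},-11 \right)} 100 = 143 + \frac{1}{8} \cdot 100 = 143 + \frac{25}{2} = \frac{311}{2}$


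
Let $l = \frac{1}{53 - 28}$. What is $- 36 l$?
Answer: $- \frac{36}{25} \approx -1.44$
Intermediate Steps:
$l = \frac{1}{25} \approx 0.04$
$- 36 l = \left(-36\right) \frac{1}{25} = - \frac{36}{25}$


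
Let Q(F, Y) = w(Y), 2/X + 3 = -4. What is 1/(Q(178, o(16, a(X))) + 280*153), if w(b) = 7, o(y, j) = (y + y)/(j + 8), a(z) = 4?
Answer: 1/42847 ≈ 2.3339e-5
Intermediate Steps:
X = -2/7 (X = 2/(-3 - 4) = 2/(-7) = 2*(-⅐) = -2/7 ≈ -0.28571)
o(y, j) = 2*y/(8 + j) (o(y, j) = (2*y)/(8 + j) = 2*y/(8 + j))
Q(F, Y) = 7
1/(Q(178, o(16, a(X))) + 280*153) = 1/(7 + 280*153) = 1/(7 + 42840) = 1/42847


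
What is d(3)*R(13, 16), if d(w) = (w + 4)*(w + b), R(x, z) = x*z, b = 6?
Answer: 13104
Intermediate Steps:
d(w) = (4 + w)*(6 + w) (d(w) = (w + 4)*(w + 6) = (4 + w)*(6 + w))
d(3)*R(13, 16) = (24 + 3**2 + 10*3)*(13*16) = (24 + 9 + 30)*208 = 63*208 = 13104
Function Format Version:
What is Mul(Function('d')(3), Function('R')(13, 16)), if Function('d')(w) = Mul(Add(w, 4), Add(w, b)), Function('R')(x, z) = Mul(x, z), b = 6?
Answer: 13104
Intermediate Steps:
Function('d')(w) = Mul(Add(4, w), Add(6, w)) (Function('d')(w) = Mul(Add(w, 4), Add(w, 6)) = Mul(Add(4, w), Add(6, w)))
Mul(Function('d')(3), Function('R')(13, 16)) = Mul(Add(24, Pow(3, 2), Mul(10, 3)), Mul(13, 16)) = Mul(Add(24, 9, 30), 208) = Mul(63, 208) = 13104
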